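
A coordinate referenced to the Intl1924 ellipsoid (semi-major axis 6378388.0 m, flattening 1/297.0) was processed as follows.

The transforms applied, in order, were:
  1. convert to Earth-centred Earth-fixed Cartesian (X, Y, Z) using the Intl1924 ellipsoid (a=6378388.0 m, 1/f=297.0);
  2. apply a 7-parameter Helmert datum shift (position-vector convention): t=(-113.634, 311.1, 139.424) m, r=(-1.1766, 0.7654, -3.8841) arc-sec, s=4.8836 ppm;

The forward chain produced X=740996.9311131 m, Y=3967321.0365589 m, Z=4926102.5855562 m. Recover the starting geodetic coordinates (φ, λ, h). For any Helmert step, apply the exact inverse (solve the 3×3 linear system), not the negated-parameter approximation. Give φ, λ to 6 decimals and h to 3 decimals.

φ=50.863244°, λ=79.419335°, h=2465.890 m

start: X=740996.9311, Y=3967321.0366, Z=4926102.5856 m
→ Helmert⁻¹: X=741013.9660, Y=3966976.4179, Z=4925964.4839
→ geod (Bowring, a=6378388.000): φ=50.86324400°, λ=79.41933500°, h=2465.8900 m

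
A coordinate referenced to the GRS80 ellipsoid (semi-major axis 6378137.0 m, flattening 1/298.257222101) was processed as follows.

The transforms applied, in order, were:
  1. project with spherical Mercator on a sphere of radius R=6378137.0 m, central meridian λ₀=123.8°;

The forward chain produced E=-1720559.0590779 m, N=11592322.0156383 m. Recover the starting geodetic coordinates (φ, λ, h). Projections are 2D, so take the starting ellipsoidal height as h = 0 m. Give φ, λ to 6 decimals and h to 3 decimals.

φ=71.548060°, λ=108.343955°, h=0.000 m

start: E=-1720559.0591, N=11592322.0156 m
→ merc⁻¹: φ=71.54806000°, λ=108.34395500°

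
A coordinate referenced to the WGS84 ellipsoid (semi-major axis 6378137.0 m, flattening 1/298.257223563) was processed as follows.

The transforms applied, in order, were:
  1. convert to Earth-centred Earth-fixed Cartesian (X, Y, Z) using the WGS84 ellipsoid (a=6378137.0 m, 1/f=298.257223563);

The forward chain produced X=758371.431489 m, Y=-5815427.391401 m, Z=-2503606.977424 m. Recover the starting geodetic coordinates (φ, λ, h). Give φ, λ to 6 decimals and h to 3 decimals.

φ=-23.256722°, λ=-82.570167°, h=1878.818 m

start: X=758371.4315, Y=-5815427.3914, Z=-2503606.9774 m
→ geod (Bowring, a=6378137.000): φ=-23.25672200°, λ=-82.57016700°, h=1878.8180 m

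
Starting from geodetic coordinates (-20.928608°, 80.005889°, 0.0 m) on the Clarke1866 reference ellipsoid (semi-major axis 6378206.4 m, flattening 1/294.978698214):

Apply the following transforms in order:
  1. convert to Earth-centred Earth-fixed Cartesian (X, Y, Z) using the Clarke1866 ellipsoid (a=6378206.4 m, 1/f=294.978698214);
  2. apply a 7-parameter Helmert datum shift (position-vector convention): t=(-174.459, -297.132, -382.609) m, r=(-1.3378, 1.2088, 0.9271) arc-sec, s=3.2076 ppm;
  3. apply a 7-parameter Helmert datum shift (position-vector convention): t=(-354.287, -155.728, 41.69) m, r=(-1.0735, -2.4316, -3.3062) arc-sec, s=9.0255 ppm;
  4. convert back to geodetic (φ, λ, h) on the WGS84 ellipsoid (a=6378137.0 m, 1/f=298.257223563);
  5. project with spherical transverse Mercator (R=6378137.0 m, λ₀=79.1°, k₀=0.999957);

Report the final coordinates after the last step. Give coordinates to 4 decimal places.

start: φ=-20.928608°, λ=80.005889°, h=0.000 m
→ ECEF (a=6378206.400, f=1/294.978698214): X=1034337.4863, Y=5869547.0999, Z=-2263880.0482
→ Helmert 7p (PV): X=1034126.6957, Y=5869258.7609, Z=-2264314.0495
→ Helmert 7p (PV): X=1033902.5145, Y=5869127.6452, Z=-2264311.1516
→ geod (Bowring, a=6378137.000): φ=-20.93239103°, λ=80.00930758°, h=-263.1961 m
→ tm (R=6378137.0, λ₀=79.1°): E=94542.0539, N=-2330350.9526

E=94542.0539 m, N=-2330350.9526 m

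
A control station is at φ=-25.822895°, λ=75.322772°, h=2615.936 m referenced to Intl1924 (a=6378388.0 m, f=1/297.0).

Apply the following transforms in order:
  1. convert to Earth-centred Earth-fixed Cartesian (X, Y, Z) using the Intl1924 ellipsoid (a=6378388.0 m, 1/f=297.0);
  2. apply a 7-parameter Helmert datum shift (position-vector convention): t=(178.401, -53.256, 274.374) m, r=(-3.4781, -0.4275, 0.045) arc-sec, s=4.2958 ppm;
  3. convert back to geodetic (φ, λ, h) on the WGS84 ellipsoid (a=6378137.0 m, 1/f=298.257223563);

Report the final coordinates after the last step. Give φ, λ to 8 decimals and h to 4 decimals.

start: φ=-25.822895°, λ=75.322772°, h=2615.936 m
→ ECEF (a=6378388.000, f=1/297.0): X=1456262.2697, Y=5559943.5734, Z=-2762590.4810
→ Helmert 7p (PV): X=1456451.4393, Y=5559867.9357, Z=-2762418.7102
→ geod (Bowring, a=6378137.000): φ=-25.82095400°, λ=75.32075668°, h=2752.1132 m

φ=-25.82095400°, λ=75.32075668°, h=2752.1132 m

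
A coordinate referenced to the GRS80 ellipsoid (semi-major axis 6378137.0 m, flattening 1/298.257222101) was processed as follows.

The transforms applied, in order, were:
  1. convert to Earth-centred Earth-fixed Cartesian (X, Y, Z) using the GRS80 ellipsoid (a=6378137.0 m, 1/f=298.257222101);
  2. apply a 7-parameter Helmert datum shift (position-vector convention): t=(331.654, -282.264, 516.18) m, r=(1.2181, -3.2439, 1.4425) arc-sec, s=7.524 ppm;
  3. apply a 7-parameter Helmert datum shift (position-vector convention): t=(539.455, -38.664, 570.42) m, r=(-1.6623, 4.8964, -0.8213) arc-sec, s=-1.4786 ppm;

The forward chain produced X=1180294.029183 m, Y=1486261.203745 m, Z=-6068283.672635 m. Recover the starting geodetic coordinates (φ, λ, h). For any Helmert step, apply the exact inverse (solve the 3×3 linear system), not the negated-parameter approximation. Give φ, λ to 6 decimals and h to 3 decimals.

start: X=1180294.0292, Y=1486261.2037, Z=-6068283.6726 m
→ Helmert⁻¹: X=1179894.4645, Y=1486355.6725, Z=-6068823.0786
→ Helmert⁻¹: X=1179468.8804, Y=1486582.6601, Z=-6069320.9216
→ geod (Bowring, a=6378137.000): φ=-72.74679000°, λ=51.57118000°, h=418.9050 m

φ=-72.746790°, λ=51.571180°, h=418.905 m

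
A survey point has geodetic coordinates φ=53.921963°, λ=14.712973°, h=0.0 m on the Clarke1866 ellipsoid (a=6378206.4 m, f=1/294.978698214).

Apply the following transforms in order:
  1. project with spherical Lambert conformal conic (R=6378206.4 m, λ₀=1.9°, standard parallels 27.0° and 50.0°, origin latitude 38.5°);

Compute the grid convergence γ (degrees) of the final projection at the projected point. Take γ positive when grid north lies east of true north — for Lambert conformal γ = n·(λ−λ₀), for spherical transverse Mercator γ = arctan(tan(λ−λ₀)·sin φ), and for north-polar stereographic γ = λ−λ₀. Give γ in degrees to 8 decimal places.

start: φ=53.921963°, λ=14.712973°, h=0.000 m
→ into lcc (λ₀=1.9°): φ=53.92196300°, λ−λ₀=12.81297300°
convergence γ = 8.03104274°

8.03104274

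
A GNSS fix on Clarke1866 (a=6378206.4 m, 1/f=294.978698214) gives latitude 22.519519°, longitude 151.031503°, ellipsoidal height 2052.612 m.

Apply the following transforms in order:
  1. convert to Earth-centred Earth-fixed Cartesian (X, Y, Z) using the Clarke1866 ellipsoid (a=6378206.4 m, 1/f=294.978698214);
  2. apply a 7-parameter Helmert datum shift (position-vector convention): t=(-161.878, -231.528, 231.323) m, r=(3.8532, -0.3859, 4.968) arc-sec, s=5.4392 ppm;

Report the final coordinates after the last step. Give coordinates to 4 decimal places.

X=-5159191.8612 m, Y=2855548.2408 m, Z=2428586.2761 m

start: φ=22.519519°, λ=151.031503°, h=2052.612 m
→ ECEF (a=6378206.400, f=1/294.978698214): X=-5158928.5925, Y=2855933.8539, Z=2428298.0454
→ Helmert 7p (PV): X=-5159191.8612, Y=2855548.2408, Z=2428586.2761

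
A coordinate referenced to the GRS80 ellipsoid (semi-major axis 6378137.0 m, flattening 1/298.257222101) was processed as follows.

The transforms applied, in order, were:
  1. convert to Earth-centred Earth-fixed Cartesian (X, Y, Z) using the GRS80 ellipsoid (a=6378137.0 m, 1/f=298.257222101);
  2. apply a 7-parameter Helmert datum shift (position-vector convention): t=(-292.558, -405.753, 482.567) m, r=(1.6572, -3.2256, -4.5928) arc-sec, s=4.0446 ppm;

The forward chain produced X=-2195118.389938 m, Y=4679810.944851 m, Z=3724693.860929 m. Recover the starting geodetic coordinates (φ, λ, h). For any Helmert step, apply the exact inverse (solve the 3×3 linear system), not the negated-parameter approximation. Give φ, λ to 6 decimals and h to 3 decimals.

start: X=-2195118.3899, Y=4679810.9449, Z=3724693.8609 m
→ Helmert⁻¹: X=-2194862.9266, Y=4680178.8178, Z=3724192.9525
→ geod (Bowring, a=6378137.000): φ=35.95344400°, λ=115.12516300°, h=309.5060 m

φ=35.953444°, λ=115.125163°, h=309.506 m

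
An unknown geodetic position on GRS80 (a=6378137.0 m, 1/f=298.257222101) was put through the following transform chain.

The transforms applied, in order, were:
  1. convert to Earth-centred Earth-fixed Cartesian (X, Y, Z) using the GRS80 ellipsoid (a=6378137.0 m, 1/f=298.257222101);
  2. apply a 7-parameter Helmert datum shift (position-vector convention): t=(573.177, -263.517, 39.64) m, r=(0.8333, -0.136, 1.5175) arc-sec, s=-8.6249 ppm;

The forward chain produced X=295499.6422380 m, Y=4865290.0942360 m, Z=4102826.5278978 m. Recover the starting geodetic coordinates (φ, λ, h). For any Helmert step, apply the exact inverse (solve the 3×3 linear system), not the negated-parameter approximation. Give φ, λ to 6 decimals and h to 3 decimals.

start: X=295499.6422, Y=4865290.0942, Z=4102826.5279 m
→ Helmert⁻¹: X=294967.5107, Y=4865609.9815, Z=4102802.4230
→ geod (Bowring, a=6378137.000): φ=40.27627600°, λ=86.53080800°, h=2110.8130 m

φ=40.276276°, λ=86.530808°, h=2110.813 m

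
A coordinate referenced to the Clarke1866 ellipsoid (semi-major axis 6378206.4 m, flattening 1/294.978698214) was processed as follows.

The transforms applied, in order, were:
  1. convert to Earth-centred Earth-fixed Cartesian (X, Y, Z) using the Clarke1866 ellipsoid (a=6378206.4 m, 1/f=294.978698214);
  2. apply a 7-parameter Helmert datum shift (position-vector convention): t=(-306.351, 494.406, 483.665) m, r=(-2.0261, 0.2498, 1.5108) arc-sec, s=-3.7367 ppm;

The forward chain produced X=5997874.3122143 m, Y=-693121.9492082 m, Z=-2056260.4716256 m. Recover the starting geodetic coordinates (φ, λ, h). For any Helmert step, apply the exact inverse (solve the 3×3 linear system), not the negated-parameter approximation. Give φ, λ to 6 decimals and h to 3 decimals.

start: X=5997874.3122, Y=-693121.9492, Z=-2056260.4716 m
→ Helmert⁻¹: X=5998200.4869, Y=-693642.6782, Z=-2056751.3714
→ geod (Bowring, a=6378206.400): φ=-18.92914500°, λ=-6.59648600°, h=2905.5970 m

φ=-18.929145°, λ=-6.596486°, h=2905.597 m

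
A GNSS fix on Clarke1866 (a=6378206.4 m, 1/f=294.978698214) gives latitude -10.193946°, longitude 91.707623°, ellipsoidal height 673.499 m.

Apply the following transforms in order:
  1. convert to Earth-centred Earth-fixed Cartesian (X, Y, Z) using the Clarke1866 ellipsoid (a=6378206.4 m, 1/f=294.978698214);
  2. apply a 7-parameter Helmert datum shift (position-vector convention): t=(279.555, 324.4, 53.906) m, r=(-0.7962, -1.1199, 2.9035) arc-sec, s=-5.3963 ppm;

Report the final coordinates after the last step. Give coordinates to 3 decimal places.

X=-186906.611 m, Y=6276345.613 m, Z=-1121382.488 m

start: φ=-10.193946°, λ=91.707623°, h=673.499 m
→ ECEF (a=6378206.400, f=1/294.978698214): X=-187104.9195, Y=6276062.0429, Z=-1121417.2040
→ Helmert 7p (PV): X=-186906.6112, Y=6276345.6129, Z=-1121382.4884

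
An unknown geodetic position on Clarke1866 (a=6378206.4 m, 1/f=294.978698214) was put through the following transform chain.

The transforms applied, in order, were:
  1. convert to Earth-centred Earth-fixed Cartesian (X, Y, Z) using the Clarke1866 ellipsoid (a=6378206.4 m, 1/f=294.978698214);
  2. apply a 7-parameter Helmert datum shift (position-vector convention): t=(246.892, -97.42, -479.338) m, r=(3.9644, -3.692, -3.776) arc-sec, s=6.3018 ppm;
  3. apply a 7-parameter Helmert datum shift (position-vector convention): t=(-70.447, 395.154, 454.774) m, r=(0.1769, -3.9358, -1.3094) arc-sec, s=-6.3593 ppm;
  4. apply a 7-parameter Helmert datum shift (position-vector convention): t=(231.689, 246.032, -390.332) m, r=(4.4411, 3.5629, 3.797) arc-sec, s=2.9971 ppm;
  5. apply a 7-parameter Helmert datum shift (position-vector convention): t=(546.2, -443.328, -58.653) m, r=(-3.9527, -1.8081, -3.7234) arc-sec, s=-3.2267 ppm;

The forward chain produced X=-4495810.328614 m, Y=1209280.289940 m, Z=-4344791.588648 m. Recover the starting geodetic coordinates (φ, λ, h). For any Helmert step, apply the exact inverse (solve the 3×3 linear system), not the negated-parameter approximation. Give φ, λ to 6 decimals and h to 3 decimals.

φ=-43.206448°, λ=164.952132°, h=252.354 m

start: X=-4495810.3286, Y=1209280.2899, Z=-4344791.5886 m
→ Helmert⁻¹: X=-4496430.9597, Y=1209729.6120, Z=-4344684.3572
→ Helmert⁻¹: X=-4496551.8650, Y=1209469.1901, Z=-4344384.7169
→ Helmert⁻¹: X=-4496600.5920, Y=1209049.4536, Z=-4344782.3572
→ Helmert⁻¹: X=-4496919.0366, Y=1208973.4351, Z=-4344218.3871
→ geod (Bowring, a=6378206.400): φ=-43.20644800°, λ=164.95213200°, h=252.3540 m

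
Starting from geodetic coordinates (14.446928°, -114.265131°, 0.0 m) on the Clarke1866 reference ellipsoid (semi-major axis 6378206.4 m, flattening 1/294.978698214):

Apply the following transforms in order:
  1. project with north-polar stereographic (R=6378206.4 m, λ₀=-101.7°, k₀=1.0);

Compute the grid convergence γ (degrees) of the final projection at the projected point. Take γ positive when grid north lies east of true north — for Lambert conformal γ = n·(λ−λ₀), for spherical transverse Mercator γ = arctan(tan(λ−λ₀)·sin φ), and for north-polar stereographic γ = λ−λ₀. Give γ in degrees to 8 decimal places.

-12.56513100

start: φ=14.446928°, λ=-114.265131°, h=0.000 m
→ into stereo (λ₀=-101.7°): φ=14.44692800°, λ−λ₀=-12.56513100°
convergence γ = -12.56513100°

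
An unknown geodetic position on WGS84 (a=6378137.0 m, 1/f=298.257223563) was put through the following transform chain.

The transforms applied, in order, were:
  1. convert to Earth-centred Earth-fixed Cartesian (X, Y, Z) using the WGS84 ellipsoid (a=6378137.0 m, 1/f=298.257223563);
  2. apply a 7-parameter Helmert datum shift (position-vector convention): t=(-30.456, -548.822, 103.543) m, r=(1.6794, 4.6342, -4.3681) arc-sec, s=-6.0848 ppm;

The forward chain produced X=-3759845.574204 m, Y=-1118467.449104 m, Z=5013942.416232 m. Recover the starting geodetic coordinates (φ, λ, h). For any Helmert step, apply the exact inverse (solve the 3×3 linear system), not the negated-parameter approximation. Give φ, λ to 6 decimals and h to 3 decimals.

φ=52.148231°, λ=-163.440855°, h=1080.403 m

start: X=-3759845.5742, Y=-1118467.4491, Z=5013942.4162 m
→ Helmert⁻¹: X=-3759926.9669, Y=-1117964.2319, Z=5013794.0089
→ geod (Bowring, a=6378137.000): φ=52.14823100°, λ=-163.44085500°, h=1080.4030 m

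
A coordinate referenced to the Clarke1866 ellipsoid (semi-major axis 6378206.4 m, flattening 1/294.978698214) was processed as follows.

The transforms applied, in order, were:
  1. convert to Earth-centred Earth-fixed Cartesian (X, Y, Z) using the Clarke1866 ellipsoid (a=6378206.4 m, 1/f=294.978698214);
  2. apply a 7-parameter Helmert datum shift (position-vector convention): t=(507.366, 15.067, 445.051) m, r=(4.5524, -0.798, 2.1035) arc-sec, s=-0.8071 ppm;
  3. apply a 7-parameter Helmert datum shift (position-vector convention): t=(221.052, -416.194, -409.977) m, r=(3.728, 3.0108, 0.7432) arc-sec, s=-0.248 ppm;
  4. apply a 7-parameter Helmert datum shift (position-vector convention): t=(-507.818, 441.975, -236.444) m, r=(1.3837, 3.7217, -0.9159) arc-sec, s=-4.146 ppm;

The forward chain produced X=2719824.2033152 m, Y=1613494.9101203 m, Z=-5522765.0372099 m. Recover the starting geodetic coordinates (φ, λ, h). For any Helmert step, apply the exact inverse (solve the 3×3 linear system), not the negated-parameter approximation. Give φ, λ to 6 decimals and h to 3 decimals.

start: X=2719824.2033, Y=1613494.9101, Z=-5522765.0372 m
→ Helmert⁻¹: X=2720435.7817, Y=1613034.6557, Z=-5522513.2249
→ Helmert⁻¹: X=2720301.8222, Y=1613341.6427, Z=-5522094.0690
→ Helmert⁻¹: X=2719791.7368, Y=1613178.2540, Z=-5522589.7035
→ geod (Bowring, a=6378206.400): φ=-60.37215400°, λ=30.67326700°, h=1949.4330 m

φ=-60.372154°, λ=30.673267°, h=1949.433 m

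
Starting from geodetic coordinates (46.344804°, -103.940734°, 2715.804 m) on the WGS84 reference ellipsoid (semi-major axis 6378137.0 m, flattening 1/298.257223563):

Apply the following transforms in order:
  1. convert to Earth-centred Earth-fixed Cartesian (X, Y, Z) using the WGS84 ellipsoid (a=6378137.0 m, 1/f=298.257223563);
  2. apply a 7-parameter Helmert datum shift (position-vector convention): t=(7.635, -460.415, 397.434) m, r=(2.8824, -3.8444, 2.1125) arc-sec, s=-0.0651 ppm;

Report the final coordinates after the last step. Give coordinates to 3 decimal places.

X=-1063096.057 m, Y=-4283110.770 m, Z=4594070.682 m

start: φ=46.344804°, λ=-103.940734°, h=2715.804 m
→ ECEF (a=6378137.000, f=1/298.257223563): X=-1063062.0027, Y=-4282575.5524, Z=4593753.2060
→ Helmert 7p (PV): X=-1063096.0568, Y=-4283110.7705, Z=4594070.6815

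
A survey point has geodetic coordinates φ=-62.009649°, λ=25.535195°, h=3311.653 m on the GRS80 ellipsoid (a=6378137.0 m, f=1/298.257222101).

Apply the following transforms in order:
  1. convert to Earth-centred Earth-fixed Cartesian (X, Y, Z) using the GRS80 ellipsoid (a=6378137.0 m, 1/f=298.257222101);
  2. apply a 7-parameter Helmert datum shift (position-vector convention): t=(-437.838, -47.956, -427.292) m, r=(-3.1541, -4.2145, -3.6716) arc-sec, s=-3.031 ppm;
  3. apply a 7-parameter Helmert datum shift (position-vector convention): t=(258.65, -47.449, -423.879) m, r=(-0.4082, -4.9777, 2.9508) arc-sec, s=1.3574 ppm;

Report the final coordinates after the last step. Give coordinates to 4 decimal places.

start: φ=-62.009649°, λ=25.535195°, h=3311.653 m
→ ECEF (a=6378137.000, f=1/298.257222101): X=2709491.2220, Y=1294404.6237, Z=-5611944.2694
→ Helmert 7p (PV): X=2709182.8779, Y=1294218.6996, Z=-5612318.9835
→ Helmert 7p (PV): X=2709562.1303, Y=1294200.6578, Z=-5612687.6623

X=2709562.1303 m, Y=1294200.6578 m, Z=-5612687.6623 m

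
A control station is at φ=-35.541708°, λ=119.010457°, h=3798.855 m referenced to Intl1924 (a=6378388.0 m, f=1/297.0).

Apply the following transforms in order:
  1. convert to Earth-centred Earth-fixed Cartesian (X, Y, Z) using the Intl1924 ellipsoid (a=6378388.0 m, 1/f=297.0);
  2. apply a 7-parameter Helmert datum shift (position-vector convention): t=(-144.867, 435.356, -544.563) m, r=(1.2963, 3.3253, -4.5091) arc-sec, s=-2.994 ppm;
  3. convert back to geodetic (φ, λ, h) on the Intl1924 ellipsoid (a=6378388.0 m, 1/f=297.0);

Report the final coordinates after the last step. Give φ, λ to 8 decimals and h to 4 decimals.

start: φ=-35.541708°, λ=119.010457°, h=3798.855 m
→ ECEF (a=6378388.000, f=1/297.0): X=-2521375.9651, Y=4546725.4434, Z=-3689200.3284
→ Helmert 7p (PV): X=-2521473.3639, Y=4547225.4907, Z=-3689664.6232
→ geod (Bowring, a=6378388.000): φ=-35.54257379°, λ=119.00872332°, h=4463.0187 m

φ=-35.54257379°, λ=119.00872332°, h=4463.0187 m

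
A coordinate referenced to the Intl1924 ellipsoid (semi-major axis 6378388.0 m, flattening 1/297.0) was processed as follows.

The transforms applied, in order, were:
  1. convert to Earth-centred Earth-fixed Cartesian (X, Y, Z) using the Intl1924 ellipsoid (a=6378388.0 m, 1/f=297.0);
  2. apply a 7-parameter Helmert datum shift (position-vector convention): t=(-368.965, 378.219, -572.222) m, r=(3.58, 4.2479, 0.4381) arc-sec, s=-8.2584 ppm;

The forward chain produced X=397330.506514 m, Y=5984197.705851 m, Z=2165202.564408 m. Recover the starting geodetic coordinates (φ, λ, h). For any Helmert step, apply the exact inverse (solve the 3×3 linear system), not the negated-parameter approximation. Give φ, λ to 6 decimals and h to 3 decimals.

φ=19.979636°, λ=86.197900°, h=268.242 m

start: X=397330.5065, Y=5984197.7059, Z=2165202.5644 m
→ Helmert⁻¹: X=397670.8643, Y=5983905.6479, Z=2165697.0035
→ geod (Bowring, a=6378388.000): φ=19.97963600°, λ=86.19790000°, h=268.2420 m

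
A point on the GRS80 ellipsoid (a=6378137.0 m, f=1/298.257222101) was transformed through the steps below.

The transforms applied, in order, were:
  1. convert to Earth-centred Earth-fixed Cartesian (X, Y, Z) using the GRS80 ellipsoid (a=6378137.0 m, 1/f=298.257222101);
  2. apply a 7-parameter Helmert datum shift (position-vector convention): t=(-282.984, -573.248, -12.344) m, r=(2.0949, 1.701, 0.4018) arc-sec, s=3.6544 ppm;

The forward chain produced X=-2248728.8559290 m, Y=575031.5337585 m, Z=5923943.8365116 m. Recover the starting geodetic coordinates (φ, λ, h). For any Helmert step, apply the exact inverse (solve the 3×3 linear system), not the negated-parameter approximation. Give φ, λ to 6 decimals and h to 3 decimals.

start: X=-2248728.8559, Y=575031.5338, Z=5923943.8365 m
→ Helmert⁻¹: X=-2248485.3864, Y=575667.2237, Z=5923910.1429
→ geod (Bowring, a=6378137.000): φ=68.73492400°, λ=165.63934900°, h=2787.2300 m

φ=68.734924°, λ=165.639349°, h=2787.230 m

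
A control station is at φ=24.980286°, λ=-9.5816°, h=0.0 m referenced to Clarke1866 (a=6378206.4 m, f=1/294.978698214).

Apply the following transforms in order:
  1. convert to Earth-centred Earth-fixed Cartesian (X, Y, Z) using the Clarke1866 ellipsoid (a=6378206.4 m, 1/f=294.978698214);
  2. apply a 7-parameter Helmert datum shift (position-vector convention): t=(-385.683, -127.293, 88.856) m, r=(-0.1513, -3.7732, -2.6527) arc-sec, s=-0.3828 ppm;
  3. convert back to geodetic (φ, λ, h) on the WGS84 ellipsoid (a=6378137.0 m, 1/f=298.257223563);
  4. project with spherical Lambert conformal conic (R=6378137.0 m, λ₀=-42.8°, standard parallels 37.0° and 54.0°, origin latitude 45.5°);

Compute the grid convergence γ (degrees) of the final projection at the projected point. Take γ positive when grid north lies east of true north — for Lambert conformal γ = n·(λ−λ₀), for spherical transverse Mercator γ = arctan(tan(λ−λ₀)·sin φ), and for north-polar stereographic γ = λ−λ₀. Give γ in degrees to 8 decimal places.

start: φ=24.980286°, λ=-9.581600°, h=0.000 m
→ ECEF (a=6378206.400, f=1/294.978698214): X=5704334.0584, Y=-962931.6910, Z=2676941.8226
→ Helmert 7p (PV): X=5703884.8386, Y=-963130.0133, Z=2677134.7095
→ geod (Bowring, a=6378137.000): φ=24.98178652°, λ=-9.58427756°, h=-263.0405 m
→ into lcc (λ₀=-42.8°): φ=24.98178652°, λ−λ₀=33.21572244°
convergence γ = 23.77931663°

23.77931663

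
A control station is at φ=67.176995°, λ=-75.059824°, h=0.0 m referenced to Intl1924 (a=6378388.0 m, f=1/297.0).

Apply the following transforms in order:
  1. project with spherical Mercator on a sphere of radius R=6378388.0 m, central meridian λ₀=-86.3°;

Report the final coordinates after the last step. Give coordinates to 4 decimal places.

start: φ=67.176995°, λ=-75.059824°, h=0.000 m
→ merc (R=6378388.0, λ₀=-86.3°): E=1251299.9094, N=10207070.8154

E=1251299.9094 m, N=10207070.8154 m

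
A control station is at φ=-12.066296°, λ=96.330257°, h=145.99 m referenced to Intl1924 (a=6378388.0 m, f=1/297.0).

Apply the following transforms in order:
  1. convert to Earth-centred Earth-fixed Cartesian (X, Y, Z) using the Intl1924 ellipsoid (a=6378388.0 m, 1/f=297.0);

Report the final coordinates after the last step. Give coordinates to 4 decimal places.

start: φ=-12.066296°, λ=96.330257°, h=145.990 m
→ ECEF (a=6378388.000, f=1/297.0): X=-687854.7695, Y=6200488.3440, Z=-1324620.9555

X=-687854.7695 m, Y=6200488.3440 m, Z=-1324620.9555 m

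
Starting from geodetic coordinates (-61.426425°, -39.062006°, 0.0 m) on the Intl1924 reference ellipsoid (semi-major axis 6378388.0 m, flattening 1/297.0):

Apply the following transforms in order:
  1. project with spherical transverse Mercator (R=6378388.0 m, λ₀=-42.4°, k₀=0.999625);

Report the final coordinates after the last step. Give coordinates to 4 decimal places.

start: φ=-61.426425°, λ=-39.062006°, h=0.000 m
→ tm (R=6378388.0, λ₀=-42.4°): E=177609.4370, N=-6840208.5245

E=177609.4370 m, N=-6840208.5245 m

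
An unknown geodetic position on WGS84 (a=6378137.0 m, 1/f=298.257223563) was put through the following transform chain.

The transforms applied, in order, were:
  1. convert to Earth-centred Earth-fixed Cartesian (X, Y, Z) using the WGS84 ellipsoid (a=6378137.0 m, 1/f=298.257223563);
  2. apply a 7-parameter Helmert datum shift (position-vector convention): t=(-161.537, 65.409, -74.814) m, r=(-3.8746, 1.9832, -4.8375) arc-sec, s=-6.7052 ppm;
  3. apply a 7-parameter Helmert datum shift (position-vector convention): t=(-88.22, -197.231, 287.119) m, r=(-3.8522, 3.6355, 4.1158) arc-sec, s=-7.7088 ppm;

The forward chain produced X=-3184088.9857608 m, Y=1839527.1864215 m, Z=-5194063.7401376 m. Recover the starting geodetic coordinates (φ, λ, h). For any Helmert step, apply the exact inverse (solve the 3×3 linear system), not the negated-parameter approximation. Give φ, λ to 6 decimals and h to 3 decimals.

start: X=-3184088.9858, Y=1839527.1864, Z=-5194063.7401 m
→ Helmert⁻¹: X=-3183897.0439, Y=1839899.1418, Z=-5194412.6572
→ Helmert⁻¹: X=-3183750.0619, Y=1839868.9753, Z=-5194368.7225
→ geod (Bowring, a=6378137.000): φ=-54.88623400°, λ=149.97665500°, h=317.4470 m

φ=-54.886234°, λ=149.976655°, h=317.447 m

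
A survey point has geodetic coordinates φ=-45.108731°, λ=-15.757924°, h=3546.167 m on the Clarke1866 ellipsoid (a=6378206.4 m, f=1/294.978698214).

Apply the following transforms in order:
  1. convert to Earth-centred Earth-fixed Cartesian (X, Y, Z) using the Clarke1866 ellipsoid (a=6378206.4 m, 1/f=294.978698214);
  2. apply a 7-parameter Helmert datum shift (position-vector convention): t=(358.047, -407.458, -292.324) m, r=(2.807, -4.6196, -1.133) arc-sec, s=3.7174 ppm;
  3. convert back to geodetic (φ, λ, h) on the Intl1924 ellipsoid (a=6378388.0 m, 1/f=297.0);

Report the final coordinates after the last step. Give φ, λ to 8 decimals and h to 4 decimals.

φ=-45.10534431°, λ=-15.76088791°, h=3842.8446 m

start: φ=-45.108731°, λ=-15.757924°, h=3546.167 m
→ ECEF (a=6378206.400, f=1/294.978698214): X=4342115.3804, Y=-1225251.4939, Z=-4498193.7563
→ Helmert 7p (PV): X=4342583.5824, Y=-1225626.1429, Z=-4498422.2277
→ geod (Bowring, a=6378388.000): φ=-45.10534431°, λ=-15.76088791°, h=3842.8446 m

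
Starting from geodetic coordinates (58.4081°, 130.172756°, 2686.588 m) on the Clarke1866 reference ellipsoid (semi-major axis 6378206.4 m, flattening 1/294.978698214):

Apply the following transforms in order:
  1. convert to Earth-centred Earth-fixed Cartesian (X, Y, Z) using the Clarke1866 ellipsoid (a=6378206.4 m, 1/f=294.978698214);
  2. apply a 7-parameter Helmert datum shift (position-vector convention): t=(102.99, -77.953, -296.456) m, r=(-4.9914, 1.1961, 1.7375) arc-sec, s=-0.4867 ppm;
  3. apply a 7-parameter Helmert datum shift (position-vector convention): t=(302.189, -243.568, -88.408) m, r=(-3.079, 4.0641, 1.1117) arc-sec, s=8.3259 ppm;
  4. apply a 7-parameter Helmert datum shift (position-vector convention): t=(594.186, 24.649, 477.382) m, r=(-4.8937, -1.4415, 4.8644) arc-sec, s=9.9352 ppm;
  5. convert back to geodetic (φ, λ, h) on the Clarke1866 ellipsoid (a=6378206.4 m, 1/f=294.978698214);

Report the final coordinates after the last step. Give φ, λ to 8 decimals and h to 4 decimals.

φ=58.41313236°, λ=130.16005351°, h=2421.3361 m

start: φ=58.408100°, λ=130.172756°, h=2686.588 m
→ ECEF (a=6378206.400, f=1/294.978698214): X=-2161688.7117, Y=2560481.7479, Z=5411776.7984
→ Helmert 7p (PV): X=-2161574.8560, Y=2560515.2989, Z=5411428.2828
→ Helmert 7p (PV): X=-2161197.8406, Y=2560362.1785, Z=5411389.2981
→ Helmert 7p (PV): X=-2160723.3272, Y=2560489.6848, Z=5411844.5935
→ geod (Bowring, a=6378206.400): φ=58.41313236°, λ=130.16005351°, h=2421.3361 m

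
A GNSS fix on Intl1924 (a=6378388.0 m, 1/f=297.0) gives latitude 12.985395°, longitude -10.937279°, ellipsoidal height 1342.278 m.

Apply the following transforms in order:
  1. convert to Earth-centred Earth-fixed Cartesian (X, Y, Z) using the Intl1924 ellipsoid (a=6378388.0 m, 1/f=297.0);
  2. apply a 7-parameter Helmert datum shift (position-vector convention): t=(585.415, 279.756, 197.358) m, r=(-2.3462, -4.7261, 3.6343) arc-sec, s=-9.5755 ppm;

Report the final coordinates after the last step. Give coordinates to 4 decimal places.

start: φ=12.985395°, λ=-10.937279°, h=1342.278 m
→ ECEF (a=6378388.000, f=1/297.0): X=6104698.4582, Y=-1179699.4076, Z=1424148.9266
→ Helmert 7p (PV): X=6105213.5724, Y=-1179284.5950, Z=1424485.9406

X=6105213.5724 m, Y=-1179284.5950 m, Z=1424485.9406 m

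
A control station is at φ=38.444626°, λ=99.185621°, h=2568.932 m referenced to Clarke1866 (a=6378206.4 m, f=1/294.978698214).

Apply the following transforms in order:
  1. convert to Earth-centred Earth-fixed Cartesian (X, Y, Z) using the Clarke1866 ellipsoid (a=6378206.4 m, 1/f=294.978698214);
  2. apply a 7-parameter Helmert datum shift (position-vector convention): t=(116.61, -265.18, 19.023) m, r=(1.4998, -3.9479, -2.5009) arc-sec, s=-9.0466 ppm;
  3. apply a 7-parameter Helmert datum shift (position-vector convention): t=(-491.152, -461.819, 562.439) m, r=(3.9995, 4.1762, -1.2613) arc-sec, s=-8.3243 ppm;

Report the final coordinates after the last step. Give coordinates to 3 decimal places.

start: φ=38.444626°, λ=99.185621°, h=2568.932 m
→ ECEF (a=6378206.400, f=1/294.978698214): X=-798810.8819, Y=4939862.0196, Z=3945618.9961
→ Helmert 7p (PV): X=-798702.6698, Y=4939533.1466, Z=3945622.9541
→ Helmert 7p (PV): X=-799077.0829, Y=4938958.5880, Z=3946264.4970

X=-799077.083 m, Y=4938958.588 m, Z=3946264.497 m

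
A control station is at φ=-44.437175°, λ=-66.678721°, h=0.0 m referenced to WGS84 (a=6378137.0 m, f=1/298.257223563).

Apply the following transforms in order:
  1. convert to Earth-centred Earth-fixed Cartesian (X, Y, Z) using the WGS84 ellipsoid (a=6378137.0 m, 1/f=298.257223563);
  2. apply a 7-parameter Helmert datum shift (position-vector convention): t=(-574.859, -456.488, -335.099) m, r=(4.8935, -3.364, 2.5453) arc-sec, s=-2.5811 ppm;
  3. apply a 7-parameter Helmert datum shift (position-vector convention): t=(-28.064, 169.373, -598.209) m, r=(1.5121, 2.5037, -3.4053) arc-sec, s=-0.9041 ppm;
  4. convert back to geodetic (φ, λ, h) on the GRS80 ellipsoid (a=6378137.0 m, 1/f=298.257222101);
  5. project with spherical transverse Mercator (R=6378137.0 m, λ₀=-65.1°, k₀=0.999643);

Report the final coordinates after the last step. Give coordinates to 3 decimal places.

E=-126036.443 m, N=-4947000.813 m

start: φ=-44.437175°, λ=-66.678721°, h=0.000 m
→ ECEF (a=6378137.000, f=1/298.257223563): X=1805875.6893, Y=-4188913.4258, Z=-4442906.1629
→ Helmert 7p (PV): X=1805420.3198, Y=-4189231.4126, Z=-4443299.7211
→ Helmert 7p (PV): X=1805267.5281, Y=-4189055.4852, Z=-4443946.5383
→ geod (Bowring, a=6378137.000): φ=-44.44455404°, λ=-66.68644227°, h=649.7139 m
→ tm (R=6378137.0, λ₀=-65.1°): E=-126036.4432, N=-4947000.8126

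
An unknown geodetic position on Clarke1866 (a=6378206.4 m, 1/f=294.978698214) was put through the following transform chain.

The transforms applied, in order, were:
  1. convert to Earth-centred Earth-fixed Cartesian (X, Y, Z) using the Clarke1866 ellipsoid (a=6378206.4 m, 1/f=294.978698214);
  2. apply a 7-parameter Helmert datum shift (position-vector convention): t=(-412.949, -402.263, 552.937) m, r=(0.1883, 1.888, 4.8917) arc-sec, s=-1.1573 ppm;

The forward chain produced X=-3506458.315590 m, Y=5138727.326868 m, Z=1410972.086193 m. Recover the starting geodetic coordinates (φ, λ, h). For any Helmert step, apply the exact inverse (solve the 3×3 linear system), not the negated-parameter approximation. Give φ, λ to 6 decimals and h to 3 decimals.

start: X=-3506458.3156, Y=5138727.3269, Z=1410972.0862 m
→ Helmert⁻¹: X=-3505940.4539, Y=5139219.9705, Z=1410383.9990
→ geod (Bowring, a=6378206.400): φ=12.85755100°, λ=124.30153900°, h=1913.9090 m

φ=12.857551°, λ=124.301539°, h=1913.909 m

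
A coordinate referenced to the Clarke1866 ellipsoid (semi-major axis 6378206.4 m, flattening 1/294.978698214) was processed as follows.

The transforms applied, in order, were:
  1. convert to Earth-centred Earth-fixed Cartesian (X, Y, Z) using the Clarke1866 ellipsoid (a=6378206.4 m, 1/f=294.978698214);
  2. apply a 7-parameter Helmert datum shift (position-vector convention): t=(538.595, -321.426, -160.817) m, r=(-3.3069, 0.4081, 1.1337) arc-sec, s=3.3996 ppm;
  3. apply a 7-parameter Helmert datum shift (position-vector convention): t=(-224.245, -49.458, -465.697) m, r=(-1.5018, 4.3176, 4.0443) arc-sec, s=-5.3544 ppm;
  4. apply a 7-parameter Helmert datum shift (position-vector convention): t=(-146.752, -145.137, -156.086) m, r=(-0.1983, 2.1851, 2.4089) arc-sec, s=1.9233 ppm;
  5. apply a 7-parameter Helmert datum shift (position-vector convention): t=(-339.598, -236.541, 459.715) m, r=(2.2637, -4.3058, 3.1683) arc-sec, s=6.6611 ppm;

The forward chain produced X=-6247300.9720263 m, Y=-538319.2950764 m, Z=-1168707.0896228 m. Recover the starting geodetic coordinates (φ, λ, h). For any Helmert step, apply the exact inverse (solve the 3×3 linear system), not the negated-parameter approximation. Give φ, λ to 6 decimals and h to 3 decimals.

start: X=-6247300.9720, Y=-538319.2951, Z=-1168707.0896 m
→ Helmert⁻¹: X=-6246952.4300, Y=-537996.0442, Z=-1169022.7066
→ Helmert⁻¹: X=-6246787.5607, Y=-537775.7947, Z=-1168931.0659
→ Helmert⁻¹: X=-6246582.8417, Y=-537598.2287, Z=-1168606.2950
→ Helmert⁻¹: X=-6247100.8400, Y=-537221.9069, Z=-1168462.4787
→ geod (Bowring, a=6378206.400): φ=-10.62645200°, λ=-175.08491900°, h=624.5420 m

φ=-10.626452°, λ=-175.084919°, h=624.542 m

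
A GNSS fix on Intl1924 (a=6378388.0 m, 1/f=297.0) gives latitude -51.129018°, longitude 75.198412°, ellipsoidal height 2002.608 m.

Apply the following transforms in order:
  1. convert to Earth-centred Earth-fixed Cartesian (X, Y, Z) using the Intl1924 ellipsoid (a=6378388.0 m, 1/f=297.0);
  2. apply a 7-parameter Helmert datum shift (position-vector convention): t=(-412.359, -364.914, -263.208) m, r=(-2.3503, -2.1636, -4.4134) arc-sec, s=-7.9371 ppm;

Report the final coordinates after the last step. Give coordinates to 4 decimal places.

X=1024750.7608 m, Y=3878697.7241 m, Z=-4944477.6599 m

start: φ=-51.129018°, λ=75.198412°, h=2002.608 m
→ ECEF (a=6378388.000, f=1/297.0): X=1025036.3929, Y=3879171.6966, Z=-4944220.2454
→ Helmert 7p (PV): X=1024750.7608, Y=3878697.7241, Z=-4944477.6599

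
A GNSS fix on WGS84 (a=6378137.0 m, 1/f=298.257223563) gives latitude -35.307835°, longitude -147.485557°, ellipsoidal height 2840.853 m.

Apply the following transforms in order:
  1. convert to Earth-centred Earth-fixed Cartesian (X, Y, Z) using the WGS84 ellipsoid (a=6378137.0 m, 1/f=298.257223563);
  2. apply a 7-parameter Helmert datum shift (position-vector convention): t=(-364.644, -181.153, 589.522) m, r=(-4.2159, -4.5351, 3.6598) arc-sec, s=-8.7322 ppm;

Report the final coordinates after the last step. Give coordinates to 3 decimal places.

start: φ=-35.307835°, λ=-147.485557°, h=2840.853 m
→ ECEF (a=6378137.000, f=1/298.257223563): X=-4395961.8426, Y=-2802094.6746, Z=-3667431.9710
→ Helmert 7p (PV): X=-4396157.7481, Y=-2802404.3159, Z=-3666849.8042

X=-4396157.748 m, Y=-2802404.316 m, Z=-3666849.804 m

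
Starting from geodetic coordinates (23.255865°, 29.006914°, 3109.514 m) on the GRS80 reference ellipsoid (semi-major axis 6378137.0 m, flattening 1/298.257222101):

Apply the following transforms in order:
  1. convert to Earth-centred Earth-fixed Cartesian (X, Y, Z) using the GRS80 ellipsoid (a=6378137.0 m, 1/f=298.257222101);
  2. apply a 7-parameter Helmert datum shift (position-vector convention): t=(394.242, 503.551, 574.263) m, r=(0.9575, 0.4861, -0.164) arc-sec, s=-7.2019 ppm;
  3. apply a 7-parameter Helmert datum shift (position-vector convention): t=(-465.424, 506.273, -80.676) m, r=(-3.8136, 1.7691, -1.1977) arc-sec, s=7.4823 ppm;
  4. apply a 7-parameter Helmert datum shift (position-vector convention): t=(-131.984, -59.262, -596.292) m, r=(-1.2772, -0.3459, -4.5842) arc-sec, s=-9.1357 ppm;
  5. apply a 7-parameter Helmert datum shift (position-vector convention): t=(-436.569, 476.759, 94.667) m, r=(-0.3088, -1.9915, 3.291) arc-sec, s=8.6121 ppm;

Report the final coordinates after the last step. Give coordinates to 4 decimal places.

start: φ=23.255865°, λ=29.006914°, h=3109.514 m
→ ECEF (a=6378137.000, f=1/298.257222101): X=5130032.1436, Y=2844432.5660, Z=2504005.6780
→ Helmert 7p (PV): X=5130397.6023, Y=2844899.9292, Z=2504563.0216
→ Helmert 7p (PV): X=5130008.5663, Y=2845444.0049, Z=2504404.4833
→ Helmert 7p (PV): X=5129888.7552, Y=2845260.2425, Z=2503776.2956
→ Helmert 7p (PV): X=5129426.7938, Y=2845847.1028, Z=2503937.7955

X=5129426.7938 m, Y=2845847.1028 m, Z=2503937.7955 m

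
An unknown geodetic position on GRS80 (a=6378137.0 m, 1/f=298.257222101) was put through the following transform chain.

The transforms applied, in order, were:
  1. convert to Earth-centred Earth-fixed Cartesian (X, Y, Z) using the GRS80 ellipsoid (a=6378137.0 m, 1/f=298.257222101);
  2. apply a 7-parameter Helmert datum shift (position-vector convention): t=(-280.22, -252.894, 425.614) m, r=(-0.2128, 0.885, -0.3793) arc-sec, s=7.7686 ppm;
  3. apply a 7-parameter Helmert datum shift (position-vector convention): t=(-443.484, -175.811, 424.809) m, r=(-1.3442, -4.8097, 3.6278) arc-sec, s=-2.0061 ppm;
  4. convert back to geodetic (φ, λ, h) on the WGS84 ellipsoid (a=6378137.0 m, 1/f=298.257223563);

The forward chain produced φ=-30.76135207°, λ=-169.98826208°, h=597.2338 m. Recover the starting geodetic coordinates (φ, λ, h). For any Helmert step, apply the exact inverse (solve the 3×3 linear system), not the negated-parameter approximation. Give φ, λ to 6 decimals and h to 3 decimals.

start: φ=-30.761352°, λ=-169.988262°, h=597.234 m
→ ECEF (a=6378137.000, f=1/298.257223563): X=-5402542.8933, Y=-953755.3235, Z=-3243491.4940
→ Helmert⁻¹: X=-5402202.6553, Y=-953465.2717, Z=-3243803.0553
→ Helmert⁻¹: X=-5401864.7977, Y=-953211.5591, Z=-3244227.6270
→ geod (Bowring, a=6378137.000): φ=-30.77057400°, λ=-169.99262400°, h=318.7840 m

φ=-30.770574°, λ=-169.992624°, h=318.784 m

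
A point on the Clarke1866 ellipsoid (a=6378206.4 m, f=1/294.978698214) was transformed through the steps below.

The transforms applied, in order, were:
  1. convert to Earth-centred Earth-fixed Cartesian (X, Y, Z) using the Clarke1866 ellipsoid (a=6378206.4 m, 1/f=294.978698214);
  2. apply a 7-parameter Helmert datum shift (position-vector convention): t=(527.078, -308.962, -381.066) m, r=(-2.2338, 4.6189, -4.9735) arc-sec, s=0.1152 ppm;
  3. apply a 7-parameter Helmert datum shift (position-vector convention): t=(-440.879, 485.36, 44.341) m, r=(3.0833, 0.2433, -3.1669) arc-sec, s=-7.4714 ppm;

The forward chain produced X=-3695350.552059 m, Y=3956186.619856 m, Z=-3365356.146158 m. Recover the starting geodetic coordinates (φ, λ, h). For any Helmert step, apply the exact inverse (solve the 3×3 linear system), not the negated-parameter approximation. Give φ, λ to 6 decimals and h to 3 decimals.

φ=-32.040640°, λ=133.051268°, h=2026.391 m

start: X=-3695350.5521, Y=3956186.6199, Z=-3365356.1462 m
→ Helmert⁻¹: X=-3694994.0426, Y=3955623.7752, Z=-3365489.1197
→ Helmert⁻¹: X=-3695540.7239, Y=3955879.6176, Z=-3365147.5793
→ geod (Bowring, a=6378206.400): φ=-32.04064000°, λ=133.05126800°, h=2026.3910 m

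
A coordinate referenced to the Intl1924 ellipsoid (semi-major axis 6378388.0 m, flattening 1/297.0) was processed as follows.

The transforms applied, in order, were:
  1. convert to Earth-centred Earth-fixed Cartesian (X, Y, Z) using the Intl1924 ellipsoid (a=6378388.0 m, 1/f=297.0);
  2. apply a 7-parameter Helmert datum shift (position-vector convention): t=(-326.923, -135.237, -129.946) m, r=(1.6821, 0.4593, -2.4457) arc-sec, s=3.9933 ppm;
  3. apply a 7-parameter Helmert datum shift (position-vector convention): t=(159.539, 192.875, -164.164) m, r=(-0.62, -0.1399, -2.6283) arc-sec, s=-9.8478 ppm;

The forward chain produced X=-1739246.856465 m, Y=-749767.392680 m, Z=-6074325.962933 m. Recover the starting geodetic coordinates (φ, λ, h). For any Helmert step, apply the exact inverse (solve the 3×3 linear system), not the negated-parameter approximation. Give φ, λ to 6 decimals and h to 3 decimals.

φ=-72.792304°, λ=-156.673738°, h=3659.852 m

start: X=-1739246.8565, Y=-749767.3927, Z=-6074325.9629 m
→ Helmert⁻¹: X=-1739418.0884, Y=-749971.5593, Z=-6074222.6912
→ Helmert⁻¹: X=-1739061.8036, Y=-749903.4825, Z=-6074066.2466
→ geod (Bowring, a=6378388.000): φ=-72.79230400°, λ=-156.67373800°, h=3659.8520 m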